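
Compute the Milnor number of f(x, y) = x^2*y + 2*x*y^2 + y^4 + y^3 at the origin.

The Hessian of f at 0 has rank 0. Corank 2; j^3 = y*(x + y)^2 has shape L^2 M (L != M), so D-series; mu = 5 gives D_5.

5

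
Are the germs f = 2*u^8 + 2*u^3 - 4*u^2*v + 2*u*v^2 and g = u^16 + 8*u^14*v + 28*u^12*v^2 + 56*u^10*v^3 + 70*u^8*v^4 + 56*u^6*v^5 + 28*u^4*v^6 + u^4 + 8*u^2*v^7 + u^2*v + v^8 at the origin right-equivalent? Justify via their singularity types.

Yes.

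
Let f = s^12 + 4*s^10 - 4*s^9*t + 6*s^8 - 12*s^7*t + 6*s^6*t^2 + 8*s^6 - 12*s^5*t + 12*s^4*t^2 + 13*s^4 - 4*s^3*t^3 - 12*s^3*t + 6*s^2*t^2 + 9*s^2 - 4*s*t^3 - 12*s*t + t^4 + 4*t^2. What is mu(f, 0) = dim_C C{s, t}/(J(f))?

3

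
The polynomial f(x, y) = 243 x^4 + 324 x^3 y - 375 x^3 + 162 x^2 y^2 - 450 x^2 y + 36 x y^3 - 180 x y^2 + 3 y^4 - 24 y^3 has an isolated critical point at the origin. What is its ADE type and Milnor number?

The Hessian of f at 0 has rank 0. Corank 2; j^3 = -3*(5*x + 2*y)^3 is a perfect cube, so E-series; the 4-jet and mu = 6 give E_6.

Type E_6, Milnor number mu = 6.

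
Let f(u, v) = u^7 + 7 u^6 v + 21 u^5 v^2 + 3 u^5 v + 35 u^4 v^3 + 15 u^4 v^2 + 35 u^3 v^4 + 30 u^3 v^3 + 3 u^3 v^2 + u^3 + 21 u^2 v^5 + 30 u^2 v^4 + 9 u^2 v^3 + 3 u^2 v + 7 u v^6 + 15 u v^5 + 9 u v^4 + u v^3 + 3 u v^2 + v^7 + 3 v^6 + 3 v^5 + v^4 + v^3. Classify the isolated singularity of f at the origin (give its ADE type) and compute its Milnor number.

Type E_7, Milnor number mu = 7.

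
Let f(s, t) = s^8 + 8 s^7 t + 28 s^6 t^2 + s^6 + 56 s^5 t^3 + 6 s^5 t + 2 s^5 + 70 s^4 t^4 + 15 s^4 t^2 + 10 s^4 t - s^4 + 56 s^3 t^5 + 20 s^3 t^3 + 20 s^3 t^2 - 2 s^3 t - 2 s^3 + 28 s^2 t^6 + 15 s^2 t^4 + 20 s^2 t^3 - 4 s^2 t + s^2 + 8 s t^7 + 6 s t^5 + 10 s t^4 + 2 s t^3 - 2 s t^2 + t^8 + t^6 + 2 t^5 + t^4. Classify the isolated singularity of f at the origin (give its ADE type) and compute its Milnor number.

Type A_{7}, Milnor number mu = 7.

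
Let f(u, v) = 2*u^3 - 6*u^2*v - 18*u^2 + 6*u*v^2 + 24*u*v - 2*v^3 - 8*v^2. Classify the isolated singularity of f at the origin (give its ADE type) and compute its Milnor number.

The Hessian of f at 0 is [[-36, 24], [24, -16]] with rank 1, so corank 1. A Groebner basis of the Jacobian ideal J(f) in C{u,v} is {v^2, u - 2*v/3}; counting standard monomials gives mu = 2. Corank 1: A-series; mu = 2 gives A_2.

Type A_{2}, Milnor number mu = 2.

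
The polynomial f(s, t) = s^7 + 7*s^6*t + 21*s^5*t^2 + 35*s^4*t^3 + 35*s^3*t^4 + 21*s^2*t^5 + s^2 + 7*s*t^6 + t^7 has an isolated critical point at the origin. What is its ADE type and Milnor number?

Type A_6, Milnor number mu = 6.

The Hessian of f at 0 is [[2, 0], [0, 0]] with rank 1, so corank 1. A Groebner basis of the Jacobian ideal J(f) in C{s,t} is {t^6, s}; counting standard monomials gives mu = 6. Corank 1: A-series; mu = 6 gives A_6.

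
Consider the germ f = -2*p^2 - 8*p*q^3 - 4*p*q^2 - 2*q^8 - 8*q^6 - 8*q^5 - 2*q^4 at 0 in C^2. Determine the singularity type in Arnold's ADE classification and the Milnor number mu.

Type A_7, Milnor number mu = 7.

The Hessian of f at 0 is [[-4, 0], [0, 0]] with rank 1, so corank 1. A Groebner basis of the Jacobian ideal J(f) in C{p,q} is {p^3 + p^2/4 + p*q^2/2 - p*q/8 + p/16 + q^2/16, p^2*q - p^2 - 3*p*q^2/2 + p*q/4 - p/8 - q^2/8, p/2 + q^3 + q^2/2}; counting standard monomials gives mu = 7. Corank 1: A-series; mu = 7 gives A_7.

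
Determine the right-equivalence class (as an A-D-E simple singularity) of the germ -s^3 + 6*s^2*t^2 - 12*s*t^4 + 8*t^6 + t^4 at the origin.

E_6

The Hessian of f at 0 is [[0, 0], [0, 0]] with rank 0, so corank 2. A Groebner basis of the Jacobian ideal J(f) in C{s,t} is {s^3, s^2*t, -s^2/4 + s*t^2, t^3}; counting standard monomials gives mu = 6. Corank 2; j^3 = -s^3 is a perfect cube, so E-series; the 4-jet and mu = 6 give E_6.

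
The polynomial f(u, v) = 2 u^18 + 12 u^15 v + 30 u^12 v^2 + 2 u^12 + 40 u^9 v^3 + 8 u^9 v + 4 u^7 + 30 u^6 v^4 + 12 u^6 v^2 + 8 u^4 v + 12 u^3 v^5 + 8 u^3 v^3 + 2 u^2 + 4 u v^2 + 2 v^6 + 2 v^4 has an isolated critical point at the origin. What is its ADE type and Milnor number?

Type A5, Milnor number mu = 5.

The Hessian of f at 0 has rank 1. Corank 1: A-series; mu = 5 gives A_5.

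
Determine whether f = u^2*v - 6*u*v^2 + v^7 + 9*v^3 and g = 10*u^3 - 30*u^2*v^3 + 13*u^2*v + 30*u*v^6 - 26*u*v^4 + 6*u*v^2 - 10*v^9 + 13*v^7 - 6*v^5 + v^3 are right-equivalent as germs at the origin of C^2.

No.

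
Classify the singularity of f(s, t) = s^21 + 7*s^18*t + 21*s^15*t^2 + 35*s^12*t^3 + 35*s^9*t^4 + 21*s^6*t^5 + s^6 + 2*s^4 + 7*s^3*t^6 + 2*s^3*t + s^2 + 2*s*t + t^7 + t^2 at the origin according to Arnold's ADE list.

A_{6}

The Hessian of f at 0 is [[2, 2], [2, 2]] with rank 1, so corank 1. A Groebner basis of the Jacobian ideal J(f) in C{s,t} is {-s*t + t^4 - t^2, s*t^2 + s/3 + 2*t^3/3 + t/3, s^2 + 2*s*t + t^2}; counting standard monomials gives mu = 6. Corank 1: A-series; mu = 6 gives A_6.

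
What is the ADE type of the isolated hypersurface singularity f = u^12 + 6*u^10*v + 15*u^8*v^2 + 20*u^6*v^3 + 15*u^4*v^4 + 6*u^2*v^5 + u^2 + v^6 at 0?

The Hessian of f at 0 is [[2, 0], [0, 0]] with rank 1, so corank 1. A Groebner basis of the Jacobian ideal J(f) in C{u,v} is {v^5, u}; counting standard monomials gives mu = 5. Corank 1: A-series; mu = 5 gives A_5.

A_5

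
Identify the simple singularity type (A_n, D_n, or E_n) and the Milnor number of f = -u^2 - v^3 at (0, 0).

The Hessian of f at 0 has rank 1. Corank 1: A-series; mu = 2 gives A_2.

Type A_{2}, Milnor number mu = 2.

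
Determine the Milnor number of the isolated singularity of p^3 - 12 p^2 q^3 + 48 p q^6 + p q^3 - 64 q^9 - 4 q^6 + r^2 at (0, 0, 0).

The Hessian of f at 0 is [[0, 0, 0], [0, 0, 0], [0, 0, 2]] with rank 1, so corank 2. A Groebner basis of the Jacobian ideal J(f) in C{p,q,r} is {p^3, p*q^2, 3*p^2 + q^3, r}; counting standard monomials gives mu = 7. Corank 2; j^3 = p^3 is a perfect cube, so E-series; the 4-jet and mu = 7 give E_7.

7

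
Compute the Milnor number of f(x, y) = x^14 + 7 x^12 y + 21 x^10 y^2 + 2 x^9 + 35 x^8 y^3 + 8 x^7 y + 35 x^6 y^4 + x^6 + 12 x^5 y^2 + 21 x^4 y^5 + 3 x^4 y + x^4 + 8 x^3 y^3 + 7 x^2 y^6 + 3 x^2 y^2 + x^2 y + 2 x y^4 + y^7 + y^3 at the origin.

4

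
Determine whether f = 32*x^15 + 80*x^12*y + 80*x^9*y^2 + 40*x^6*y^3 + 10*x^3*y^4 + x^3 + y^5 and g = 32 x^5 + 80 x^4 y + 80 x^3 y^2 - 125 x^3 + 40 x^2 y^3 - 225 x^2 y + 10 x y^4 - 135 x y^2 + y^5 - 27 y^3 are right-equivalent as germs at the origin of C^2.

Yes.

The Hessian of f at 0 is [[0, 0], [0, 0]] with rank 0, so corank 2. A Groebner basis of the Jacobian ideal J(f) in C{x,y} is {y^4, x^2}; counting standard monomials gives mu = 8. Corank 2; j^3 = x^3 is a perfect cube, so E-series; the 5-jet and mu = 8 give E_8. The Hessian of g at 0 is [[0, 0], [0, 0]] with rank 0, so corank 2. A Groebner basis of the Jacobian ideal J(g) in C{x,y} is {y^5, x*y^3 + 23*y^4/40, x^2 + 6*x*y/5 + 9*y^2/25}; counting standard monomials gives mu = 8. Corank 2; j^3 = -(5*x + 3*y)^3 is a perfect cube, so E-series; the 5-jet and mu = 8 give E_8. Both have type E_8, hence right-equivalent.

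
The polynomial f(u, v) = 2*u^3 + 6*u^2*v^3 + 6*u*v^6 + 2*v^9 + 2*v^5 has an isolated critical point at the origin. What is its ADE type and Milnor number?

Type E_{8}, Milnor number mu = 8.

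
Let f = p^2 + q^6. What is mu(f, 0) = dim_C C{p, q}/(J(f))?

5

The Hessian of f at 0 has rank 1. Corank 1: A-series; mu = 5 gives A_5.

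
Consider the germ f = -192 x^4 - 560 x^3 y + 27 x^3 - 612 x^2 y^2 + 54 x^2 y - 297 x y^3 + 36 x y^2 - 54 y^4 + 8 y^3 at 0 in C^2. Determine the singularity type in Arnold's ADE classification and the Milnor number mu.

Type E7, Milnor number mu = 7.

The Hessian of f at 0 has rank 0. Corank 2; j^3 = (3*x + 2*y)^3 is a perfect cube, so E-series; the 4-jet and mu = 7 give E_7.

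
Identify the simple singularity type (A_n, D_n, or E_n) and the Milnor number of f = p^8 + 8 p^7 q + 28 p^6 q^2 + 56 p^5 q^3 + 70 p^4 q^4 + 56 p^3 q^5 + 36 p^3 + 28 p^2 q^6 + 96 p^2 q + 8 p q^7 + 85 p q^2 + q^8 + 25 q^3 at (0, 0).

The Hessian of f at 0 has rank 0. Corank 2; j^3 = (p + q)*(6*p + 5*q)^2 has shape L^2 M (L != M), so D-series; mu = 9 gives D_9.

Type D9, Milnor number mu = 9.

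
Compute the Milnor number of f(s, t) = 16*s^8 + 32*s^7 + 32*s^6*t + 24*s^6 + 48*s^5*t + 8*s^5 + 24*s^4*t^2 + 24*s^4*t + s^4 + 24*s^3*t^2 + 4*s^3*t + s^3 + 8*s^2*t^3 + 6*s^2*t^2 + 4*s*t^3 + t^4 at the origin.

The Hessian of f at 0 is [[0, 0], [0, 0]] with rank 0, so corank 2. A Groebner basis of the Jacobian ideal J(f) in C{s,t} is {t^4, s*t^2 + t^3/3, s^2}; counting standard monomials gives mu = 6. Corank 2; j^3 = s^3 is a perfect cube, so E-series; the 4-jet and mu = 6 give E_6.

6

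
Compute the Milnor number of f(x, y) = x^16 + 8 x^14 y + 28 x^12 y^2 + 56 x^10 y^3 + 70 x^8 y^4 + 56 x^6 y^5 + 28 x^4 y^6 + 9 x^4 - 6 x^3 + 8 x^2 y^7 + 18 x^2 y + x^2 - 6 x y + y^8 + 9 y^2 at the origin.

7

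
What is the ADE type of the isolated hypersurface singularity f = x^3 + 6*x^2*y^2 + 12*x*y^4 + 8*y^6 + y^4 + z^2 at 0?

The Hessian of f at 0 has rank 1. Corank 2; j^3 = x^3 is a perfect cube, so E-series; the 4-jet and mu = 6 give E_6.

E_{6}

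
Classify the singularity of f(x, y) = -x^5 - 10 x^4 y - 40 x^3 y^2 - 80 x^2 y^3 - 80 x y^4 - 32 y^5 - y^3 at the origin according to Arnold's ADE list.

E8

The Hessian of f at 0 is [[0, 0], [0, 0]] with rank 0, so corank 2. A Groebner basis of the Jacobian ideal J(f) in C{x,y} is {x^4 + 8*x^3*y, y^2}; counting standard monomials gives mu = 8. Corank 2; j^3 = -y^3 is a perfect cube, so E-series; the 5-jet and mu = 8 give E_8.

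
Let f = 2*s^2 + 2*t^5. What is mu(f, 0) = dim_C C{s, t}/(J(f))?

4

The Hessian of f at 0 is [[4, 0], [0, 0]] with rank 1, so corank 1. A Groebner basis of the Jacobian ideal J(f) in C{s,t} is {t^4, s}; counting standard monomials gives mu = 4. Corank 1: A-series; mu = 4 gives A_4.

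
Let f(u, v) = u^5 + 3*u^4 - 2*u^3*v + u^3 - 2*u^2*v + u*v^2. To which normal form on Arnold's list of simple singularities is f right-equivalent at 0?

D_5

The Hessian of f at 0 has rank 0. Corank 2; j^3 = u*(u - v)^2 has shape L^2 M (L != M), so D-series; mu = 5 gives D_5.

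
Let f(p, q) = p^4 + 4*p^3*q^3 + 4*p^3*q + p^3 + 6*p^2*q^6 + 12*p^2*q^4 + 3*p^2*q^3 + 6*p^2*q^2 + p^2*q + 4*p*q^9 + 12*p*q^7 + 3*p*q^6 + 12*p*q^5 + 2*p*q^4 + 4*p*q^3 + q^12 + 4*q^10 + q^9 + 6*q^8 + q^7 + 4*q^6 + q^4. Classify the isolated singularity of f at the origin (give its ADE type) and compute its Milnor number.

Type D5, Milnor number mu = 5.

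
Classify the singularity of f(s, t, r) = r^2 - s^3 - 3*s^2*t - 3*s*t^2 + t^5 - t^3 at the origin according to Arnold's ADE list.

The Hessian of f at 0 has rank 1. Corank 2; j^3 = -(s + t)^3 is a perfect cube, so E-series; the 5-jet and mu = 8 give E_8.

E_{8}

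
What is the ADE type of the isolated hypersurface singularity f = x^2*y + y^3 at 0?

D_{4}

The Hessian of f at 0 has rank 0. Corank 2; j^3 = y*(x^2 + y^2) splits into three distinct lines over C (the quadratic factor has nonzero discriminant), so D_4.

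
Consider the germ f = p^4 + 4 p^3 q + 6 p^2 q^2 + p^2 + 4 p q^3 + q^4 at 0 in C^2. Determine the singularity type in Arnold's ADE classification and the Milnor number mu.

Type A3, Milnor number mu = 3.

The Hessian of f at 0 is [[2, 0], [0, 0]] with rank 1, so corank 1. A Groebner basis of the Jacobian ideal J(f) in C{p,q} is {q^3, p}; counting standard monomials gives mu = 3. Corank 1: A-series; mu = 3 gives A_3.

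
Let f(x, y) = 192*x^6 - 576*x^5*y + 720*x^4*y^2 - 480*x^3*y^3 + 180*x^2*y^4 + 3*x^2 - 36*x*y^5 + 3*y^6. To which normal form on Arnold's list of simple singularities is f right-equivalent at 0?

A_{5}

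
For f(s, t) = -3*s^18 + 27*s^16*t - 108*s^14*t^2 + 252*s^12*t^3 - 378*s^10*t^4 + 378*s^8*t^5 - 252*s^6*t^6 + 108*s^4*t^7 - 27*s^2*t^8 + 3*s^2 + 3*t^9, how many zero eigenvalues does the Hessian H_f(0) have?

Hessian at 0 has rank 1.

1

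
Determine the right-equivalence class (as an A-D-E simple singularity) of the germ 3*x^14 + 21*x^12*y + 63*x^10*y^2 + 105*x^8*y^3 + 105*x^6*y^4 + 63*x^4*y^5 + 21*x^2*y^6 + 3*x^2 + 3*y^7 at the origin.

A_6

The Hessian of f at 0 is [[6, 0], [0, 0]] with rank 1, so corank 1. A Groebner basis of the Jacobian ideal J(f) in C{x,y} is {y^6, x}; counting standard monomials gives mu = 6. Corank 1: A-series; mu = 6 gives A_6.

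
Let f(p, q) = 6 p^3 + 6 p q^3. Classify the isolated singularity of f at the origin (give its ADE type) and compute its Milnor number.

Type E_{7}, Milnor number mu = 7.

The Hessian of f at 0 is [[0, 0], [0, 0]] with rank 0, so corank 2. A Groebner basis of the Jacobian ideal J(f) in C{p,q} is {p^3, p*q^2, 3*p^2 + q^3}; counting standard monomials gives mu = 7. Corank 2; j^3 = 6*p^3 is a perfect cube, so E-series; the 4-jet and mu = 7 give E_7.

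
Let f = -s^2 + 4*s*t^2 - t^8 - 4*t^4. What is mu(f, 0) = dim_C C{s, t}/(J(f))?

7

The Hessian of f at 0 has rank 1. Corank 1: A-series; mu = 7 gives A_7.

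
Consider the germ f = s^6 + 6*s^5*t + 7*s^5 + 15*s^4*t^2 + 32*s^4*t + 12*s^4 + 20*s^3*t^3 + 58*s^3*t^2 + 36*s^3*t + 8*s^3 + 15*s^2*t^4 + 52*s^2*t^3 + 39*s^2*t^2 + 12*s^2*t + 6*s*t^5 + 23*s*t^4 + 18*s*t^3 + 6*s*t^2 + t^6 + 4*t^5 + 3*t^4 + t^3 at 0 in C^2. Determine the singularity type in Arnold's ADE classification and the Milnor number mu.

Type E8, Milnor number mu = 8.

The Hessian of f at 0 has rank 0. Corank 2; j^3 = (2*s + t)^3 is a perfect cube, so E-series; the 5-jet and mu = 8 give E_8.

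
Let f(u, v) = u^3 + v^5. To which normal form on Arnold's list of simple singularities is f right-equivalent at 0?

E_8

The Hessian of f at 0 has rank 0. Corank 2; j^3 = u^3 is a perfect cube, so E-series; the 5-jet and mu = 8 give E_8.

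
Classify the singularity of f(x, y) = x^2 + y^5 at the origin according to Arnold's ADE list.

A_4

The Hessian of f at 0 is [[2, 0], [0, 0]] with rank 1, so corank 1. A Groebner basis of the Jacobian ideal J(f) in C{x,y} is {y^4, x}; counting standard monomials gives mu = 4. Corank 1: A-series; mu = 4 gives A_4.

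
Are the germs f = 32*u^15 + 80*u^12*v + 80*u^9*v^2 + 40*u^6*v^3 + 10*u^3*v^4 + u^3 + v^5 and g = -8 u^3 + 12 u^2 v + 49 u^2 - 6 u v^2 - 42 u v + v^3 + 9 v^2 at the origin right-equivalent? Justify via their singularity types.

The Hessian of f at 0 has rank 0. Corank 2; j^3 = u^3 is a perfect cube, so E-series; the 5-jet and mu = 8 give E_8. The Hessian of g at 0 has rank 1. Corank 1: A-series; mu = 2 gives A_2. f is E_8 but g is A_2, hence not right-equivalent.

No.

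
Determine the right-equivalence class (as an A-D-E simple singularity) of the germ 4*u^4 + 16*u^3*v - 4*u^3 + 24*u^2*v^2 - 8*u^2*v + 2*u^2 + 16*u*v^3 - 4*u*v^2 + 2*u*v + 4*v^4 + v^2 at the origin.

A_{1}

The Hessian of f at 0 has rank 2. Corank 0: nondegenerate Morse point, so A_1.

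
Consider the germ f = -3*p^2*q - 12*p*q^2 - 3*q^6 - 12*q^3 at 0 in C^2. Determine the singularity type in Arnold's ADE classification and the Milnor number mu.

Type D_{7}, Milnor number mu = 7.

The Hessian of f at 0 is [[0, 0], [0, 0]] with rank 0, so corank 2. A Groebner basis of the Jacobian ideal J(f) in C{p,q} is {p^2/6 + q^5 - 2*q^2/3, p^3 + 8*q^3, p*q + 2*q^2}; counting standard monomials gives mu = 7. Corank 2; j^3 = -3*q*(p + 2*q)^2 has shape L^2 M (L != M), so D-series; mu = 7 gives D_7.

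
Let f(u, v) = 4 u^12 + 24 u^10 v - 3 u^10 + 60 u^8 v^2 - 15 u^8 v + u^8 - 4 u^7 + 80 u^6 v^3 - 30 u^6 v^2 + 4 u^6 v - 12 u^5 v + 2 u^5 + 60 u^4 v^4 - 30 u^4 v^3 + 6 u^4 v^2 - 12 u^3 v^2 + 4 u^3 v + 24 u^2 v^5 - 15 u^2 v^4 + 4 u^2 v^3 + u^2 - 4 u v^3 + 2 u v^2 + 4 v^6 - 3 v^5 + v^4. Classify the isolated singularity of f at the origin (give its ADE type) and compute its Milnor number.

Type A4, Milnor number mu = 4.

The Hessian of f at 0 has rank 1. Corank 1: A-series; mu = 4 gives A_4.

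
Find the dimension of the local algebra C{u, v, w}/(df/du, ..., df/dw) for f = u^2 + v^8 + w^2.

The Hessian of f at 0 is [[2, 0, 0], [0, 0, 0], [0, 0, 2]] with rank 2, so corank 1. A Groebner basis of the Jacobian ideal J(f) in C{u,v,w} is {v^7, u, w}; counting standard monomials gives mu = 7. Corank 1: A-series; mu = 7 gives A_7.

7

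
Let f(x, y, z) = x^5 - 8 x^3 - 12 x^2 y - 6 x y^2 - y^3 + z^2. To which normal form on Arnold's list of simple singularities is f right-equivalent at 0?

E_{8}

The Hessian of f at 0 is [[0, 0, 0], [0, 0, 0], [0, 0, 2]] with rank 1, so corank 2. A Groebner basis of the Jacobian ideal J(f) in C{x,y,z} is {y^5, x*y^3 + 3*y^4/8, x^2 + x*y + y^2/4, z}; counting standard monomials gives mu = 8. Corank 2; j^3 = -(2*x + y)^3 is a perfect cube, so E-series; the 5-jet and mu = 8 give E_8.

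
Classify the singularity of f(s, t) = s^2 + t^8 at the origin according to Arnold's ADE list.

A_7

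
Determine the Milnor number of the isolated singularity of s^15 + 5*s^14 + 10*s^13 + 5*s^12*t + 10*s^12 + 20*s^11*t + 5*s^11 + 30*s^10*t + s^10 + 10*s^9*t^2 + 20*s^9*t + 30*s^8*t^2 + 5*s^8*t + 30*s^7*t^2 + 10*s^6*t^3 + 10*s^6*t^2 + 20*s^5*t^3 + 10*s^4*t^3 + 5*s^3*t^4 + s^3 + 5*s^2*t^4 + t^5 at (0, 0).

The Hessian of f at 0 is [[0, 0], [0, 0]] with rank 0, so corank 2. A Groebner basis of the Jacobian ideal J(f) in C{s,t} is {t^4, s^2}; counting standard monomials gives mu = 8. Corank 2; j^3 = s^3 is a perfect cube, so E-series; the 5-jet and mu = 8 give E_8.

8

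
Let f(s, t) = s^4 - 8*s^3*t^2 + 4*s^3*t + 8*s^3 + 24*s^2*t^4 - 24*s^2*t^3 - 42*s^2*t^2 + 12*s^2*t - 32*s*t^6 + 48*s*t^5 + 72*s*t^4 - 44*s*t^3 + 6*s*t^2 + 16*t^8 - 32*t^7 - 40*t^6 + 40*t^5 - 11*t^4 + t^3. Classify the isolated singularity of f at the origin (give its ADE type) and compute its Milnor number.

Type E_{6}, Milnor number mu = 6.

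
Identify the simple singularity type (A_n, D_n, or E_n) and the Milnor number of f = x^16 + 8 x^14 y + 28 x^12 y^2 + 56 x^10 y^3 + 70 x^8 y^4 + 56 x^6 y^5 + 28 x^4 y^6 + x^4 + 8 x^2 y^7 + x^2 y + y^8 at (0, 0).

Type D_{9}, Milnor number mu = 9.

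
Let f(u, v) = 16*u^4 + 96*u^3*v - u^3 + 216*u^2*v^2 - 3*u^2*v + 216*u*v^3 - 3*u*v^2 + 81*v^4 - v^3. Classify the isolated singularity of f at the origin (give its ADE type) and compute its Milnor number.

Type E_6, Milnor number mu = 6.

The Hessian of f at 0 has rank 0. Corank 2; j^3 = -(u + v)^3 is a perfect cube, so E-series; the 4-jet and mu = 6 give E_6.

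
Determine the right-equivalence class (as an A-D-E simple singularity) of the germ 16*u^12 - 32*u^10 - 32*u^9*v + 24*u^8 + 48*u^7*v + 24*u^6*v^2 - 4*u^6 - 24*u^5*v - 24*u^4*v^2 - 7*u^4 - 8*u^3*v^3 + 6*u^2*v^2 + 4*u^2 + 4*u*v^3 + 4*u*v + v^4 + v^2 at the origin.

The Hessian of f at 0 has rank 1. Corank 1: A-series; mu = 3 gives A_3.

A3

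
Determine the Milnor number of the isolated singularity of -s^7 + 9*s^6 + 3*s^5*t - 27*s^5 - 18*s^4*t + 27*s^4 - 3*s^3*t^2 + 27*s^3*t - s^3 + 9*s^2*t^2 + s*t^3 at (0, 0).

7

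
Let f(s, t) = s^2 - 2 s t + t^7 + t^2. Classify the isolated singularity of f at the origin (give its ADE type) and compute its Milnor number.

Type A_6, Milnor number mu = 6.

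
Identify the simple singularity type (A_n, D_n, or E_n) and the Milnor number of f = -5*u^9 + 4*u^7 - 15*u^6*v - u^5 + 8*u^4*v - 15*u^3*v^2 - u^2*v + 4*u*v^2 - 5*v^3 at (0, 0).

Type D4, Milnor number mu = 4.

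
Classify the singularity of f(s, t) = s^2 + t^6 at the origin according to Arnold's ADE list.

A_5

The Hessian of f at 0 has rank 1. Corank 1: A-series; mu = 5 gives A_5.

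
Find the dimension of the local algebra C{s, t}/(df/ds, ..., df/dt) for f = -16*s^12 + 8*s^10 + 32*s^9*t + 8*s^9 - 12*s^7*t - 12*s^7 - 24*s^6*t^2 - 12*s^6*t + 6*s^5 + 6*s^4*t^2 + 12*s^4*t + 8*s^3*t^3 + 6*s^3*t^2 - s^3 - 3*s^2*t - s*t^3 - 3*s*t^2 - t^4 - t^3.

The Hessian of f at 0 has rank 0. Corank 2; j^3 = -(s + t)^3 is a perfect cube, so E-series; the 4-jet and mu = 7 give E_7.

7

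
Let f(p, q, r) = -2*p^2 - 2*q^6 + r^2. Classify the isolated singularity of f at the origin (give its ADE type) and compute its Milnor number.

Type A_{5}, Milnor number mu = 5.

The Hessian of f at 0 has rank 2. Corank 1: A-series; mu = 5 gives A_5.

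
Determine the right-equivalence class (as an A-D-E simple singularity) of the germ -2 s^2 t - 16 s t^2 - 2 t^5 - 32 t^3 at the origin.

D6

The Hessian of f at 0 is [[0, 0], [0, 0]] with rank 0, so corank 2. A Groebner basis of the Jacobian ideal J(f) in C{s,t} is {s^2/5 + t^4 - 16*t^2/5, s^3 + 64*t^3, s*t + 4*t^2}; counting standard monomials gives mu = 6. Corank 2; j^3 = -2*t*(s + 4*t)^2 has shape L^2 M (L != M), so D-series; mu = 6 gives D_6.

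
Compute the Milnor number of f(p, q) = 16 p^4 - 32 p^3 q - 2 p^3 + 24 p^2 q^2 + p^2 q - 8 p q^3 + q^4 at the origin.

5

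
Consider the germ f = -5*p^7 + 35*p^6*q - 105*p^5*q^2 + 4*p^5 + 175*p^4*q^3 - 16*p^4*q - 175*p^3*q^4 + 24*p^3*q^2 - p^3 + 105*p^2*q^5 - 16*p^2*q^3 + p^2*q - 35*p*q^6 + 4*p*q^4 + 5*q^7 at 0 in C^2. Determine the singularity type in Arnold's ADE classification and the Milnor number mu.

The Hessian of f at 0 has rank 0. Corank 2; j^3 = -p^2*(p - q) has shape L^2 M (L != M), so D-series; mu = 8 gives D_8.

Type D_{8}, Milnor number mu = 8.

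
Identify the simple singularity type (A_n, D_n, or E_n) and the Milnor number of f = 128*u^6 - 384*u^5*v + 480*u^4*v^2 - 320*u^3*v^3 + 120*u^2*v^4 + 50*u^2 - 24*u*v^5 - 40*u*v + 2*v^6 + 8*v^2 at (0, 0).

Type A_{5}, Milnor number mu = 5.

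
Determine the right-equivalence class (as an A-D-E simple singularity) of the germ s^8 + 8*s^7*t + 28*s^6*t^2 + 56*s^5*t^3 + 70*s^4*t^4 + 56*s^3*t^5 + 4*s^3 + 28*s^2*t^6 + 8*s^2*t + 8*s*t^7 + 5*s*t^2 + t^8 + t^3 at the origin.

D_9

The Hessian of f at 0 has rank 0. Corank 2; j^3 = (s + t)*(2*s + t)^2 has shape L^2 M (L != M), so D-series; mu = 9 gives D_9.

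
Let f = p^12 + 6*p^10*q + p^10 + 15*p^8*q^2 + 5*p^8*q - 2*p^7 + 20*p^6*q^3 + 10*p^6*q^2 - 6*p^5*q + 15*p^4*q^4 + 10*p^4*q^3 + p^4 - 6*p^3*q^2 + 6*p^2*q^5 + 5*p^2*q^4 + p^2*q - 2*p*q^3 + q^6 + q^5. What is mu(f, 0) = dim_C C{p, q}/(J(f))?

7

The Hessian of f at 0 has rank 0. Corank 2; j^3 = p^2*q has shape L^2 M (L != M), so D-series; mu = 7 gives D_7.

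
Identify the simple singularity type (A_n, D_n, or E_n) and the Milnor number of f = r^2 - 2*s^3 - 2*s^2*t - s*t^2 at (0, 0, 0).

Type D4, Milnor number mu = 4.

The Hessian of f at 0 has rank 1. Corank 2; j^3 = -s*(2*s^2 + 2*s*t + t^2) splits into three distinct lines over C (the quadratic factor has nonzero discriminant), so D_4.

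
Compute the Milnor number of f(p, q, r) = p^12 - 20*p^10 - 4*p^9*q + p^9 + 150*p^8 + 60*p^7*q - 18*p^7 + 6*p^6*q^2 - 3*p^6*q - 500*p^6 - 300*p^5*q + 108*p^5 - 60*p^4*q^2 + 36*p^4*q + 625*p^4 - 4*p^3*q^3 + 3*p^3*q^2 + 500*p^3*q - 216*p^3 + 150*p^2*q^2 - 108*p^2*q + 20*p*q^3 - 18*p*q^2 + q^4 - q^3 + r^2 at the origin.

The Hessian of f at 0 has rank 1. Corank 2; j^3 = -(6*p + q)^3 is a perfect cube, so E-series; the 4-jet and mu = 6 give E_6.

6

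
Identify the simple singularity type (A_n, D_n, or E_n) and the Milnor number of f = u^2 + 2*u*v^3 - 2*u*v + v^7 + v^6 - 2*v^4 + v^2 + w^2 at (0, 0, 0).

Type A_{6}, Milnor number mu = 6.

The Hessian of f at 0 is [[2, -2, 0], [-2, 2, 0], [0, 0, 2]] with rank 2, so corank 1. A Groebner basis of the Jacobian ideal J(f) in C{u,v,w} is {u + v^3 - v, u^2 - 2*u*v + v^2, w}; counting standard monomials gives mu = 6. Corank 1: A-series; mu = 6 gives A_6.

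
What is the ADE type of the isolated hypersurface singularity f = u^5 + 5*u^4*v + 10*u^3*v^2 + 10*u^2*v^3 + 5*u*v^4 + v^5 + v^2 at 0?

The Hessian of f at 0 has rank 1. Corank 1: A-series; mu = 4 gives A_4.

A_4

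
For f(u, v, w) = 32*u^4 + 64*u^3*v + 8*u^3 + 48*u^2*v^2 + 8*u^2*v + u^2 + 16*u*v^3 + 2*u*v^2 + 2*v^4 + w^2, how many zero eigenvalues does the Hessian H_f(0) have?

The Hessian at 0 is [[2, 0, 0], [0, 0, 0], [0, 0, 2]] of rank 2; hence corank 1.

1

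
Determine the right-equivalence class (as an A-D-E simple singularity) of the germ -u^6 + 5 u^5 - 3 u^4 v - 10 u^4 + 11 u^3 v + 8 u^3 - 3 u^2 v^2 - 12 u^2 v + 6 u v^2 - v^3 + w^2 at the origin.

E_7

The Hessian of f at 0 has rank 1. Corank 2; j^3 = (2*u - v)^3 is a perfect cube, so E-series; the 4-jet and mu = 7 give E_7.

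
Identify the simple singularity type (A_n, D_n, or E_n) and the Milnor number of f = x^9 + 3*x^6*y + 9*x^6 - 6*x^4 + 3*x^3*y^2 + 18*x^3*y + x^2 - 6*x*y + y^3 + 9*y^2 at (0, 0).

Type A2, Milnor number mu = 2.

The Hessian of f at 0 has rank 1. Corank 1: A-series; mu = 2 gives A_2.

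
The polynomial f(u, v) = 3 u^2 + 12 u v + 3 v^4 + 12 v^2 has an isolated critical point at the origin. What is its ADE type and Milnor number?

Type A3, Milnor number mu = 3.

The Hessian of f at 0 has rank 1. Corank 1: A-series; mu = 3 gives A_3.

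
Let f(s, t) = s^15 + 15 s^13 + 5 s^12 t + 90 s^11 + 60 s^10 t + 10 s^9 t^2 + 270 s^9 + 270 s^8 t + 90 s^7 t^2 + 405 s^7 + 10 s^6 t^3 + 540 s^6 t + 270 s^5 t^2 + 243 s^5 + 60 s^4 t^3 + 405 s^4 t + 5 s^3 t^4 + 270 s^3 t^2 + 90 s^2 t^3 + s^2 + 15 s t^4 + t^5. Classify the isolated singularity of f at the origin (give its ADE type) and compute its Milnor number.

The Hessian of f at 0 has rank 1. Corank 1: A-series; mu = 4 gives A_4.

Type A4, Milnor number mu = 4.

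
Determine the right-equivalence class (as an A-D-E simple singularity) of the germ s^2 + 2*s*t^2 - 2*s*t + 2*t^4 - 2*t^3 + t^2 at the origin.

The Hessian of f at 0 has rank 1. Corank 1: A-series; mu = 3 gives A_3.

A3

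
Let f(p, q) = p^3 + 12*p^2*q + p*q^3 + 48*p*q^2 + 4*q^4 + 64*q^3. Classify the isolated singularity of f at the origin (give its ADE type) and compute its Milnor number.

The Hessian of f at 0 is [[0, 0], [0, 0]] with rank 0, so corank 2. A Groebner basis of the Jacobian ideal J(f) in C{p,q} is {p^3 + 12*p^2*q + 384*p^2 + 3072*p*q + 6144*q^2, -12*p^2 + p*q^2 - 96*p*q - 192*q^2, 3*p^2 + 24*p*q + q^3 + 48*q^2}; counting standard monomials gives mu = 7. Corank 2; j^3 = (p + 4*q)^3 is a perfect cube, so E-series; the 4-jet and mu = 7 give E_7.

Type E_{7}, Milnor number mu = 7.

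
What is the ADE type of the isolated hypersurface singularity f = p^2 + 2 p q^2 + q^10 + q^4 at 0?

The Hessian of f at 0 has rank 1. Corank 1: A-series; mu = 9 gives A_9.

A9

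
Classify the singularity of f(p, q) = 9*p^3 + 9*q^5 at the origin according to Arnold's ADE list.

The Hessian of f at 0 has rank 0. Corank 2; j^3 = 9*p^3 is a perfect cube, so E-series; the 5-jet and mu = 8 give E_8.

E_{8}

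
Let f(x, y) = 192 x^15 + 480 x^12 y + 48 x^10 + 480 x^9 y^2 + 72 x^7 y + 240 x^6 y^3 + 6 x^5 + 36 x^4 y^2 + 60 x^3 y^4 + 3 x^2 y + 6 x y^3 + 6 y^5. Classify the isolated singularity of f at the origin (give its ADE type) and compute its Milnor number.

Type D6, Milnor number mu = 6.

The Hessian of f at 0 is [[0, 0], [0, 0]] with rank 0, so corank 2. A Groebner basis of the Jacobian ideal J(f) in C{x,y} is {x^3, x^2*y, -x^2/4 + x*y^2, x*y + y^3}; counting standard monomials gives mu = 6. Corank 2; j^3 = 3*x^2*y has shape L^2 M (L != M), so D-series; mu = 6 gives D_6.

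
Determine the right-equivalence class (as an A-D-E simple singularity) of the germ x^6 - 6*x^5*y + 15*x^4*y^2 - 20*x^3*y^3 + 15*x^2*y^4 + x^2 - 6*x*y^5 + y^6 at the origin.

The Hessian of f at 0 has rank 1. Corank 1: A-series; mu = 5 gives A_5.

A_{5}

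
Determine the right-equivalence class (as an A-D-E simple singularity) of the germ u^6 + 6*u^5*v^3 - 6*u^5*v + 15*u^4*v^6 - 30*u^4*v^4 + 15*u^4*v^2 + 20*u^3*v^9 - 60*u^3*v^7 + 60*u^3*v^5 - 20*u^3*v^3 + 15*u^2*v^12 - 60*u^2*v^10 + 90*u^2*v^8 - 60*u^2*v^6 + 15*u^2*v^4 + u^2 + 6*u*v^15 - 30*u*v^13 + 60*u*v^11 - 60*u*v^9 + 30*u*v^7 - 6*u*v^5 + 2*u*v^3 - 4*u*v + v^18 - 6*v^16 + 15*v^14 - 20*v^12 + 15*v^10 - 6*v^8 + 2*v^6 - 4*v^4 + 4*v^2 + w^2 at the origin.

A_5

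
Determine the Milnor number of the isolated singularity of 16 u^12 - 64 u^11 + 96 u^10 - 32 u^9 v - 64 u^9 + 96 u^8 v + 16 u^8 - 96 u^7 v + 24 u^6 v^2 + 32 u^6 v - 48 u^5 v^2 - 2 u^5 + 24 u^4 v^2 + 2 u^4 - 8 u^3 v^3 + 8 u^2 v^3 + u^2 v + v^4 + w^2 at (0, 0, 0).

5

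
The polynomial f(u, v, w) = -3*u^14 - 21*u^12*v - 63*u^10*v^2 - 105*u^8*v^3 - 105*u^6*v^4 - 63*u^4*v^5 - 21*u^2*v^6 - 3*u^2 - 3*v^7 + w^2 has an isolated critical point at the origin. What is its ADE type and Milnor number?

The Hessian of f at 0 has rank 2. Corank 1: A-series; mu = 6 gives A_6.

Type A6, Milnor number mu = 6.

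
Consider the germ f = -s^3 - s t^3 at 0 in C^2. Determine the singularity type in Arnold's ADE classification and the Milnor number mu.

Type E_7, Milnor number mu = 7.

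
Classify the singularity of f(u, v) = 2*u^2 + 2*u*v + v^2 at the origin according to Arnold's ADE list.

A_{1}

The Hessian of f at 0 has rank 2. Corank 0: nondegenerate Morse point, so A_1.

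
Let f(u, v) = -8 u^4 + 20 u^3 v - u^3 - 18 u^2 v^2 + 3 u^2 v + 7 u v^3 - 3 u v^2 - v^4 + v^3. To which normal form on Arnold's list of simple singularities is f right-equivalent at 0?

E7

The Hessian of f at 0 is [[0, 0], [0, 0]] with rank 0, so corank 2. A Groebner basis of the Jacobian ideal J(f) in C{u,v} is {3*u^2/4 - 3*u*v/2 + v^4 + v^3/4 + 3*v^2/4, u^3 + 9*u^2/4 - 9*u*v/2 - v^3/4 + 9*v^2/4, u^2*v + 7*u^2/4 - 7*u*v/2 - 5*v^3/12 + 7*v^2/4, u^2 + u*v^2 - 2*u*v - 2*v^3/3 + v^2}; counting standard monomials gives mu = 7. Corank 2; j^3 = -(u - v)^3 is a perfect cube, so E-series; the 4-jet and mu = 7 give E_7.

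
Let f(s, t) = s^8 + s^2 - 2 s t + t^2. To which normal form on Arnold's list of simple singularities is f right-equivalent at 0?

A7

The Hessian of f at 0 is [[2, -2], [-2, 2]] with rank 1, so corank 1. A Groebner basis of the Jacobian ideal J(f) in C{s,t} is {t^7, s - t}; counting standard monomials gives mu = 7. Corank 1: A-series; mu = 7 gives A_7.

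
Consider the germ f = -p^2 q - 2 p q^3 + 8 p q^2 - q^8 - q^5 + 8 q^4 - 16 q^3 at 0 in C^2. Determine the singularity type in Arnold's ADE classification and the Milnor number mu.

Type D_{9}, Milnor number mu = 9.

The Hessian of f at 0 has rank 0. Corank 2; j^3 = -q*(p - 4*q)^2 has shape L^2 M (L != M), so D-series; mu = 9 gives D_9.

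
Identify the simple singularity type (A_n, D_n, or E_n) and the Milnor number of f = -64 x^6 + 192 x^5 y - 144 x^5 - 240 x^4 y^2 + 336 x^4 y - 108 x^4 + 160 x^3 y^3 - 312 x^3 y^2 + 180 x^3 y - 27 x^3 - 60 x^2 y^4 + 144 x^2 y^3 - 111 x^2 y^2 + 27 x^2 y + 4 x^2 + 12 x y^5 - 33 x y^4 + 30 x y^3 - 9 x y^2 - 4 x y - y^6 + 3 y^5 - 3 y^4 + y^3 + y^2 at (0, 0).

The Hessian of f at 0 has rank 1. Corank 1: A-series; mu = 2 gives A_2.

Type A2, Milnor number mu = 2.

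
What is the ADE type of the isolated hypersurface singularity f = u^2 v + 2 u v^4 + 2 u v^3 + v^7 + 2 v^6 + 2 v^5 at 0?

D6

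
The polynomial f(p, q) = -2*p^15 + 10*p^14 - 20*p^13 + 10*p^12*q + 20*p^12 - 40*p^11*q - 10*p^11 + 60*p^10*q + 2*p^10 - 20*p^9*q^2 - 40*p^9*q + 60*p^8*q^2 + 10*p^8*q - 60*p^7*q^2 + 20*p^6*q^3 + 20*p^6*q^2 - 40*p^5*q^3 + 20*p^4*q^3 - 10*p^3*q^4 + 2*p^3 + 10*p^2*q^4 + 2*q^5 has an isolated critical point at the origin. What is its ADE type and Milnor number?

The Hessian of f at 0 is [[0, 0], [0, 0]] with rank 0, so corank 2. A Groebner basis of the Jacobian ideal J(f) in C{p,q} is {q^4, p^2}; counting standard monomials gives mu = 8. Corank 2; j^3 = 2*p^3 is a perfect cube, so E-series; the 5-jet and mu = 8 give E_8.

Type E_{8}, Milnor number mu = 8.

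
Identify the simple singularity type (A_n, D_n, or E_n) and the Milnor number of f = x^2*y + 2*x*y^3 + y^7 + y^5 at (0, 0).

Type D_{8}, Milnor number mu = 8.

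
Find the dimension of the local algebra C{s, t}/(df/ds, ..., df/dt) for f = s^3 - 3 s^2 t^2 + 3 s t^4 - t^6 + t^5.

The Hessian of f at 0 has rank 0. Corank 2; j^3 = s^3 is a perfect cube, so E-series; the 5-jet and mu = 8 give E_8.

8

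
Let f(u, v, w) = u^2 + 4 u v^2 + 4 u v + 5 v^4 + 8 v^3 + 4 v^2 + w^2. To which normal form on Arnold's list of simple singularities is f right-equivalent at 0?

A_3

The Hessian of f at 0 has rank 2. Corank 1: A-series; mu = 3 gives A_3.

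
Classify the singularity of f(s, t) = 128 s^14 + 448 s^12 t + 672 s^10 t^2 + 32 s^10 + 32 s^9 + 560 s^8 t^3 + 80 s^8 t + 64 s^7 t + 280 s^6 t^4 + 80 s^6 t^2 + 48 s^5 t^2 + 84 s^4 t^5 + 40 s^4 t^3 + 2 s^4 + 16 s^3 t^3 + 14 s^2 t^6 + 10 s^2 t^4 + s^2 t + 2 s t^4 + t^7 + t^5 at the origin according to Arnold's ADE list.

The Hessian of f at 0 is [[0, 0], [0, 0]] with rank 0, so corank 2. A Groebner basis of the Jacobian ideal J(f) in C{s,t} is {s*t + t^4, s*t^2, s^2 - 5*s*t}; counting standard monomials gives mu = 6. Corank 2; j^3 = s^2*t has shape L^2 M (L != M), so D-series; mu = 6 gives D_6.

D_{6}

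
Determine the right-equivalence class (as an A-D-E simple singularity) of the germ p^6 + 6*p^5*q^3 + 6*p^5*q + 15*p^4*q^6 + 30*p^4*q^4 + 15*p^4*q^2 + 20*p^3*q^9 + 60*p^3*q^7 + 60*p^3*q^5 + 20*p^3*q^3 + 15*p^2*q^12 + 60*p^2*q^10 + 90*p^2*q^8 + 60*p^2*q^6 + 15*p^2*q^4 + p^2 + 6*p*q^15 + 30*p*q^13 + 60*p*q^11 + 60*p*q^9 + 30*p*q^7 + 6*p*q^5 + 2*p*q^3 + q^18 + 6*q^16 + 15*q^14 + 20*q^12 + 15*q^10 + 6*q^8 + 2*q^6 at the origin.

A_5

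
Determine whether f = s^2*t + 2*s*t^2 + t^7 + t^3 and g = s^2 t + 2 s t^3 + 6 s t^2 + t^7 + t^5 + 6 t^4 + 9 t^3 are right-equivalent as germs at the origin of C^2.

Yes.

The Hessian of f at 0 has rank 0. Corank 2; j^3 = t*(s + t)^2 has shape L^2 M (L != M), so D-series; mu = 8 gives D_8. The Hessian of g at 0 has rank 0. Corank 2; j^3 = t*(s + 3*t)^2 has shape L^2 M (L != M), so D-series; mu = 8 gives D_8. Both have type D_8, hence right-equivalent.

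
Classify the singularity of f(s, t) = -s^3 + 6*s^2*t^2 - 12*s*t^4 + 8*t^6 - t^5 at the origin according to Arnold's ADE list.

E_{8}

The Hessian of f at 0 has rank 0. Corank 2; j^3 = -s^3 is a perfect cube, so E-series; the 5-jet and mu = 8 give E_8.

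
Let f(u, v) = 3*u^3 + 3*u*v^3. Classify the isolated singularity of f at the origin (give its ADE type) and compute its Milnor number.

Type E7, Milnor number mu = 7.

The Hessian of f at 0 has rank 0. Corank 2; j^3 = 3*u^3 is a perfect cube, so E-series; the 4-jet and mu = 7 give E_7.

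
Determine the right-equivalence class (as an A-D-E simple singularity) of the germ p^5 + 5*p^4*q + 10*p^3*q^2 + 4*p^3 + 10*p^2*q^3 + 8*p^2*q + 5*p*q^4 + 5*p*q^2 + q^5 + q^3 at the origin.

The Hessian of f at 0 is [[0, 0], [0, 0]] with rank 0, so corank 2. A Groebner basis of the Jacobian ideal J(f) in C{p,q} is {-32*p*q/5 + q^4 - 16*q^2/5, p*q^2 + q^3/2, p^2 + 3*p*q/2 + q^2/2}; counting standard monomials gives mu = 6. Corank 2; j^3 = (p + q)*(2*p + q)^2 has shape L^2 M (L != M), so D-series; mu = 6 gives D_6.

D6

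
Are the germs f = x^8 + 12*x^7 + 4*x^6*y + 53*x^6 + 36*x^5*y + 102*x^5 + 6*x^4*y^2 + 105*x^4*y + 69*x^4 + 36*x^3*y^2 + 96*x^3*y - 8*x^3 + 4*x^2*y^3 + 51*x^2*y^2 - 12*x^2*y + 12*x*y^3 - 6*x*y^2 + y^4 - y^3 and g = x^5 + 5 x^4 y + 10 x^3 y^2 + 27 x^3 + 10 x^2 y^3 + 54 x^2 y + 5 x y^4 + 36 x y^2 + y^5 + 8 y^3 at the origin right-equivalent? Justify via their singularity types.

No.

The Hessian of f at 0 is [[0, 0], [0, 0]] with rank 0, so corank 2. A Groebner basis of the Jacobian ideal J(f) in C{x,y} is {x^3 - 6*x^2 - 6*x*y - 3*y^2/2, x^2*y + 14*x^2 + 14*x*y + 7*y^2/2, -32*x^2 + x*y^2 - 32*x*y - 8*y^2, 72*x^2 + 72*x*y + y^3 + 18*y^2}; counting standard monomials gives mu = 6. Corank 2; j^3 = -(2*x + y)^3 is a perfect cube, so E-series; the 4-jet and mu = 6 give E_6. The Hessian of g at 0 is [[0, 0], [0, 0]] with rank 0, so corank 2. A Groebner basis of the Jacobian ideal J(g) in C{x,y} is {y^5, x*y^3 + 3*y^4/4, x^2 + 4*x*y/3 + 4*y^2/9}; counting standard monomials gives mu = 8. Corank 2; j^3 = (3*x + 2*y)^3 is a perfect cube, so E-series; the 5-jet and mu = 8 give E_8. f is E_6 but g is E_8, hence not right-equivalent.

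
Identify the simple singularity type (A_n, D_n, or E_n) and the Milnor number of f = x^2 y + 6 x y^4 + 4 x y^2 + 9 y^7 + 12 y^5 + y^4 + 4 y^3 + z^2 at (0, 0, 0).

The Hessian of f at 0 has rank 1. Corank 2; j^3 = y*(x + 2*y)^2 has shape L^2 M (L != M), so D-series; mu = 5 gives D_5.

Type D5, Milnor number mu = 5.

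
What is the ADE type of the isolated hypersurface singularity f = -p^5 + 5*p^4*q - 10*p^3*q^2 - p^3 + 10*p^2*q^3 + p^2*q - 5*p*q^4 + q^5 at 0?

D6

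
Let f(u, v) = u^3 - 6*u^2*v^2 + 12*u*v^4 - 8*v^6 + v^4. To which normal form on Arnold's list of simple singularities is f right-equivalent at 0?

The Hessian of f at 0 is [[0, 0], [0, 0]] with rank 0, so corank 2. A Groebner basis of the Jacobian ideal J(f) in C{u,v} is {u^3, u^2*v, -u^2/4 + u*v^2, v^3}; counting standard monomials gives mu = 6. Corank 2; j^3 = u^3 is a perfect cube, so E-series; the 4-jet and mu = 6 give E_6.

E_{6}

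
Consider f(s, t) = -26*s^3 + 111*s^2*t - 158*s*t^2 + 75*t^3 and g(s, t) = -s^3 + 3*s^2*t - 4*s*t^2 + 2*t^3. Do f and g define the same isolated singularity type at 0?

The Hessian of f at 0 is [[0, 0], [0, 0]] with rank 0, so corank 2. A Groebner basis of the Jacobian ideal J(f) in C{s,t} is {t^3, s^2 - 11*t^2/3, s*t - 2*t^2}; counting standard monomials gives mu = 4. Corank 2; j^3 = -(2*s - 3*t)*(13*s^2 - 36*s*t + 25*t^2) splits into three distinct lines over C (the quadratic factor has nonzero discriminant), so D_4. The Hessian of g at 0 is [[0, 0], [0, 0]] with rank 0, so corank 2. A Groebner basis of the Jacobian ideal J(g) in C{s,t} is {t^3, s^2 - 2*t^2/3, s*t - t^2}; counting standard monomials gives mu = 4. Corank 2; j^3 = -(s - t)*(s^2 - 2*s*t + 2*t^2) splits into three distinct lines over C (the quadratic factor has nonzero discriminant), so D_4. Both have type D_4, hence right-equivalent.

Yes.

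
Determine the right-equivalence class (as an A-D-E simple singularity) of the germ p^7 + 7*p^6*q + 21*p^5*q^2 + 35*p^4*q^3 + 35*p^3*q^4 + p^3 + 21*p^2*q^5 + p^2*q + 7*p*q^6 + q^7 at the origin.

D_8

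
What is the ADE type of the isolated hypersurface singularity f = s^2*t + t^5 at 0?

D_6

The Hessian of f at 0 has rank 0. Corank 2; j^3 = s^2*t has shape L^2 M (L != M), so D-series; mu = 6 gives D_6.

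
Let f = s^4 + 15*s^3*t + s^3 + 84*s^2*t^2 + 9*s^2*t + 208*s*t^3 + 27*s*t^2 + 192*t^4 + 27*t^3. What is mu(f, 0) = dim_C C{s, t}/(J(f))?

7

The Hessian of f at 0 has rank 0. Corank 2; j^3 = (s + 3*t)^3 is a perfect cube, so E-series; the 4-jet and mu = 7 give E_7.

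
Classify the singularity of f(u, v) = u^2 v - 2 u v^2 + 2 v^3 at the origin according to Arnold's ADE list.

D_{4}

The Hessian of f at 0 is [[0, 0], [0, 0]] with rank 0, so corank 2. A Groebner basis of the Jacobian ideal J(f) in C{u,v} is {v^3, u^2 + 2*v^2, u*v - v^2}; counting standard monomials gives mu = 4. Corank 2; j^3 = v*(u^2 - 2*u*v + 2*v^2) splits into three distinct lines over C (the quadratic factor has nonzero discriminant), so D_4.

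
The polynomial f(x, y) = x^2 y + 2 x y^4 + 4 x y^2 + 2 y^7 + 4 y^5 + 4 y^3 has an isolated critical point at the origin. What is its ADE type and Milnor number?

Type D_{8}, Milnor number mu = 8.

The Hessian of f at 0 has rank 0. Corank 2; j^3 = y*(x + 2*y)^2 has shape L^2 M (L != M), so D-series; mu = 8 gives D_8.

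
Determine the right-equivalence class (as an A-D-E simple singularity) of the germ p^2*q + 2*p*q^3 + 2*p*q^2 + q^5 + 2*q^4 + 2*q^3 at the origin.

D4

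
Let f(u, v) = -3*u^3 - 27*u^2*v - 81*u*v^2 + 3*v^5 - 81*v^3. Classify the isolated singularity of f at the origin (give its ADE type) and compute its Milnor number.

Type E8, Milnor number mu = 8.

The Hessian of f at 0 is [[0, 0], [0, 0]] with rank 0, so corank 2. A Groebner basis of the Jacobian ideal J(f) in C{u,v} is {v^4, u^2 + 6*u*v + 9*v^2}; counting standard monomials gives mu = 8. Corank 2; j^3 = -3*(u + 3*v)^3 is a perfect cube, so E-series; the 5-jet and mu = 8 give E_8.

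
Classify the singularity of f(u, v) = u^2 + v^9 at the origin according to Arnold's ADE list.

The Hessian of f at 0 has rank 1. Corank 1: A-series; mu = 8 gives A_8.

A_8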